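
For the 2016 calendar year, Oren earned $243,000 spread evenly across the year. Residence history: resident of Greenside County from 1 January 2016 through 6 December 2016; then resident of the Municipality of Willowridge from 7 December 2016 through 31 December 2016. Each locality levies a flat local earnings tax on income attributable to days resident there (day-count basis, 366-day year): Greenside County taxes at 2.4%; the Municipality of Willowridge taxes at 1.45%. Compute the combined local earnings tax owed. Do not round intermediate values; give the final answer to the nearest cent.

Greenside County, 1 January – 6 December 2016: 341 days → $243,000 × 2.4% × 341/366 = $5,433.6393
The Municipality of Willowridge, 7 December – 31 December 2016: 25 days → $243,000 × 1.45% × 25/366 = $240.6762
Total = $5,674.3156

$5,674.32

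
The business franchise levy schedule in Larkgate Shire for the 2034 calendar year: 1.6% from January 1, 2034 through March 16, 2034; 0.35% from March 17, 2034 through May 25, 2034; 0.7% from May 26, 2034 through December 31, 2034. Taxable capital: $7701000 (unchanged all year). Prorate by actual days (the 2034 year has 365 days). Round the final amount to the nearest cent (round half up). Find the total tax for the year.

$62979.41

January 1 – March 16, 2034: 75 days at 1.6% → $7701000 × 1.6% × 75/365 = $25318.3562
March 17 – May 25, 2034: 70 days at 0.35% → $7701000 × 0.35% × 70/365 = $5169.1644
May 26 – December 31, 2034: 220 days at 0.7% → $7701000 × 0.7% × 220/365 = $32491.8904
Total = $62979.4110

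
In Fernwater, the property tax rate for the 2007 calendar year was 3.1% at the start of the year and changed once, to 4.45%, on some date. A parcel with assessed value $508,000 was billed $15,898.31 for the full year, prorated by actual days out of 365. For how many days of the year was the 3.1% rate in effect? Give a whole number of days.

357 days

Let d = days at the first rate; then 365 − d days at the second rate.
$508,000 × [3.1%·d + 4.45%·(365−d)] / 365 = $15,898.31
Solving gives d = 357, so the new rate took effect on December 24, 2007.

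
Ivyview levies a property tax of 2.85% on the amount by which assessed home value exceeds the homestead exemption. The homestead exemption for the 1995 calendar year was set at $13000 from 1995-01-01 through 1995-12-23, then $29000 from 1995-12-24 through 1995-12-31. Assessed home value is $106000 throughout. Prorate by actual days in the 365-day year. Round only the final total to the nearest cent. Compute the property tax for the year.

$2640.51

1995-01-01 to 1995-12-23: 357 days, exemption $13000 → ($106000 − $13000) × 2.85% × 357/365 = $2592.4068
1995-12-24 to 1995-12-31: 8 days, exemption $29000 → ($106000 − $29000) × 2.85% × 8/365 = $48.0986
Total = $2640.5055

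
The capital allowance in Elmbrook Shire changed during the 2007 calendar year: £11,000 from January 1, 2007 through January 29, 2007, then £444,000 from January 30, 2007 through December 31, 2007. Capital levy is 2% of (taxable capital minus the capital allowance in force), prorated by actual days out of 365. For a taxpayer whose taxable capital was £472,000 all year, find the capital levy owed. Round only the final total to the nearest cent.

£1,248.05

January 1 – January 29, 2007: 29 days, exemption £11,000 → (£472,000 − £11,000) × 2% × 29/365 = £732.5479
January 30 – December 31, 2007: 336 days, exemption £444,000 → (£472,000 − £444,000) × 2% × 336/365 = £515.5068
Total = £1,248.0548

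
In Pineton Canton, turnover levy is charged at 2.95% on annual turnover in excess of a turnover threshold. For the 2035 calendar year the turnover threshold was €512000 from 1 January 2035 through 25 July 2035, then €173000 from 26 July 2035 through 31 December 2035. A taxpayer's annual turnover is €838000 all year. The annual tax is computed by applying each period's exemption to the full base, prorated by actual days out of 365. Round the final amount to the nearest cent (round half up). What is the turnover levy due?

1 January – 25 July 2035: 206 days, exemption €512000 → (€838000 − €512000) × 2.95% × 206/365 = €5427.6767
26 July – 31 December 2035: 159 days, exemption €173000 → (€838000 − €173000) × 2.95% × 159/365 = €8545.7055
Total = €13973.3822

€13973.38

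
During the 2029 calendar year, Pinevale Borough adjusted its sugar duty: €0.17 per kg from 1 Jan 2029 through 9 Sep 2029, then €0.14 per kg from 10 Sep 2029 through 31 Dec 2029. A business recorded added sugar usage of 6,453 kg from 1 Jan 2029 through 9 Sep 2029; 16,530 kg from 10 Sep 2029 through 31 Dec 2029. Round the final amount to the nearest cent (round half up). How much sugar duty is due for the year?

€3,411.21

1 Jan – 9 Sep 2029: 6,453 kg at €0.17/kg → €1,097.01
10 Sep – 31 Dec 2029: 16,530 kg at €0.14/kg → €2,314.20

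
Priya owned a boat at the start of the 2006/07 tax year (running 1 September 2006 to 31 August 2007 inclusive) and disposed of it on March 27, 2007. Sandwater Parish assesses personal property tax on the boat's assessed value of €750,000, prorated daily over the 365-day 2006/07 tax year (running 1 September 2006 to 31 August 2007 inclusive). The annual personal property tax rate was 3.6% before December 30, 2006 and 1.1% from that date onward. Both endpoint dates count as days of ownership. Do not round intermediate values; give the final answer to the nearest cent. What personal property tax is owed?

September 1 – December 29, 2006: 120 days at 3.6% → €750,000 × 3.6% × 120/365 = €8,876.7123
December 30, 2006 – March 27, 2007: 88 days at 1.1% → €750,000 × 1.1% × 88/365 = €1,989.0411
Total = €10,865.7534

€10,865.75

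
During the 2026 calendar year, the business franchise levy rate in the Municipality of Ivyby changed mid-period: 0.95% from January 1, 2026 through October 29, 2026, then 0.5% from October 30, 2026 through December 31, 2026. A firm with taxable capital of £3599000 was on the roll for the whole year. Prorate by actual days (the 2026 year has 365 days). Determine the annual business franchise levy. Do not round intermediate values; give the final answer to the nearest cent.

January 1 – October 29, 2026: 302 days at 0.95% → £3599000 × 0.95% × 302/365 = £28289.1260
October 30 – December 31, 2026: 63 days at 0.5% → £3599000 × 0.5% × 63/365 = £3105.9863
Total = £31395.1123

£31395.11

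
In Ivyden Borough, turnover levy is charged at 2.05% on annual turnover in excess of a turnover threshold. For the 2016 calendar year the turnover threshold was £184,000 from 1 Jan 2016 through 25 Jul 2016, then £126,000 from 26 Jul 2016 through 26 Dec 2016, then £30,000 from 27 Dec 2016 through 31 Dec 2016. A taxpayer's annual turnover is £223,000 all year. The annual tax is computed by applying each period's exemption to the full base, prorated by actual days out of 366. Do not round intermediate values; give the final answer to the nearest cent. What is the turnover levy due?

1 Jan – 25 Jul 2016: 207 days, exemption £184,000 → (£223,000 − £184,000) × 2.05% × 207/366 = £452.1762
26 Jul – 26 Dec 2016: 154 days, exemption £126,000 → (£223,000 − £126,000) × 2.05% × 154/366 = £836.6913
27 Dec – 31 Dec 2016: 5 days, exemption £30,000 → (£223,000 − £30,000) × 2.05% × 5/366 = £54.0505
Total = £1,342.9180

£1,342.92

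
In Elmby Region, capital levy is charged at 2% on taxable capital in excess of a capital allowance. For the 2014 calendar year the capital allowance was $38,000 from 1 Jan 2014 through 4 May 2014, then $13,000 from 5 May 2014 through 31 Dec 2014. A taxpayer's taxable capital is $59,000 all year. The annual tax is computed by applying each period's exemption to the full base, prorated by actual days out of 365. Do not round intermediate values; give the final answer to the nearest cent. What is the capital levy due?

1 Jan – 4 May 2014: 124 days, exemption $38,000 → ($59,000 − $38,000) × 2% × 124/365 = $142.6849
5 May – 31 Dec 2014: 241 days, exemption $13,000 → ($59,000 − $13,000) × 2% × 241/365 = $607.4521
Total = $750.1370

$750.14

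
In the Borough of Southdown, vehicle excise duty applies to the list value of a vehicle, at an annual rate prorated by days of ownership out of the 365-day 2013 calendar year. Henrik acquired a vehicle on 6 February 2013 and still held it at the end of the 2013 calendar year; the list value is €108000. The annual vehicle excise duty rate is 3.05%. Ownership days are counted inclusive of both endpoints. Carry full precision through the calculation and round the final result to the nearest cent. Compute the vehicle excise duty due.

Days held (6 February – 31 December 2013): 329 out of 365
Tax = €108000 × 3.05% × 329/365 = €2969.1123

€2969.11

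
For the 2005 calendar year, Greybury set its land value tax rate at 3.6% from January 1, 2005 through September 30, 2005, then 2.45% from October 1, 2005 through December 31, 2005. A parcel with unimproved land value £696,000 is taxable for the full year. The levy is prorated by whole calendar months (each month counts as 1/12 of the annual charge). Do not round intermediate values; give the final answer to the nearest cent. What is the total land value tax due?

January 1 – September 30, 2005: 9 months at 3.6% → £696,000 × 3.6% × 9/12 = £18,792.0000
October 1 – December 31, 2005: 3 months at 2.45% → £696,000 × 2.45% × 3/12 = £4,263.0000
Total = £23,055.0000

£23,055.00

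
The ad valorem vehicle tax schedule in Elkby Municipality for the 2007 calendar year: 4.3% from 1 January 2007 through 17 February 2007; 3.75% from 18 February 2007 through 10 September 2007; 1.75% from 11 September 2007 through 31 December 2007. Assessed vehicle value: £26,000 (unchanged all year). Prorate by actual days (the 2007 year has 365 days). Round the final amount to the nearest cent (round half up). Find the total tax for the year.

1 January – 17 February 2007: 48 days at 4.3% → £26,000 × 4.3% × 48/365 = £147.0247
18 February – 10 September 2007: 205 days at 3.75% → £26,000 × 3.75% × 205/365 = £547.6027
11 September – 31 December 2007: 112 days at 1.75% → £26,000 × 1.75% × 112/365 = £139.6164
Total = £834.2438

£834.24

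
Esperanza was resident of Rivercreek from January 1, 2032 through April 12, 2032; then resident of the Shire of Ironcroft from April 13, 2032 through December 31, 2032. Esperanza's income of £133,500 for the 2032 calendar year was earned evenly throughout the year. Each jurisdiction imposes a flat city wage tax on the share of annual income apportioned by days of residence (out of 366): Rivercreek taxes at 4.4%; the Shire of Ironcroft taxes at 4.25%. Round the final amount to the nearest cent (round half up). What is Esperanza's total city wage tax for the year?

Rivercreek, January 1 – April 12, 2032: 103 days → £133,500 × 4.4% × 103/366 = £1,653.0656
The Shire of Ironcroft, April 13 – December 31, 2032: 263 days → £133,500 × 4.25% × 263/366 = £4,077.0389
Total = £5,730.1045

£5,730.10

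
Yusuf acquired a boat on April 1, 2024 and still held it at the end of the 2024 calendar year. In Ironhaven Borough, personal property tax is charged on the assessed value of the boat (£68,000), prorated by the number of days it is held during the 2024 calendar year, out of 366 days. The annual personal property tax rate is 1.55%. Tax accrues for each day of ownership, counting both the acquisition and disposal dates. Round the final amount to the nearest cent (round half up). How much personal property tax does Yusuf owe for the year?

Days held (April 1 – December 31, 2024): 275 out of 366
Tax = £68,000 × 1.55% × 275/366 = £791.9399

£791.94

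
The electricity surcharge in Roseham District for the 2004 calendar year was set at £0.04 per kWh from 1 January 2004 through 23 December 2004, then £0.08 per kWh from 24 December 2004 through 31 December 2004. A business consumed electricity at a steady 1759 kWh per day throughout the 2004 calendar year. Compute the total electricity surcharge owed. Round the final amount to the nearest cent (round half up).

£26,314.64

1 January – 23 December 2004: 358 days × 1759 kWh/day = 629,722 kWh at £0.04/kWh → £25,188.88
24 December – 31 December 2004: 8 days × 1759 kWh/day = 14,072 kWh at £0.08/kWh → £1,125.76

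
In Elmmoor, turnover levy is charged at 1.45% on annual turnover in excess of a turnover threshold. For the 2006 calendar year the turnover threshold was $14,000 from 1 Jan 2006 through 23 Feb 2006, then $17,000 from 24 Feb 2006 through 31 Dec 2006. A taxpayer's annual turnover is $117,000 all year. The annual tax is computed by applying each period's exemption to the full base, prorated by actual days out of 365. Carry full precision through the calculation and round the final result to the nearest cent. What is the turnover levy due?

$1,456.44

1 Jan – 23 Feb 2006: 54 days, exemption $14,000 → ($117,000 − $14,000) × 1.45% × 54/365 = $220.9562
24 Feb – 31 Dec 2006: 311 days, exemption $17,000 → ($117,000 − $17,000) × 1.45% × 311/365 = $1,235.4795
Total = $1,456.4356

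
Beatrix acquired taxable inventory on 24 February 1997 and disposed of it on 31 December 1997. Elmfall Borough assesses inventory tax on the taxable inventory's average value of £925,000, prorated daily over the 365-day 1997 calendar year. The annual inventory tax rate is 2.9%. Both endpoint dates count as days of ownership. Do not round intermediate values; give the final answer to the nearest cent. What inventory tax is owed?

£22,856.37

Days held (24 February – 31 December 1997): 311 out of 365
Tax = £925,000 × 2.9% × 311/365 = £22,856.3699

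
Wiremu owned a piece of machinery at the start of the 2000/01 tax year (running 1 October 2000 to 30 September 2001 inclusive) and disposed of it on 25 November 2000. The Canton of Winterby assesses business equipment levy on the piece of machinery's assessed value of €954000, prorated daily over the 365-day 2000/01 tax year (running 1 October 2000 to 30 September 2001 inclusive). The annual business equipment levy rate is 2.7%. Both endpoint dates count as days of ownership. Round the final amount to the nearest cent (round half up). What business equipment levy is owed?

€3951.91

Days held (1 October – 25 November 2000): 56 out of 365
Tax = €954000 × 2.7% × 56/365 = €3951.9123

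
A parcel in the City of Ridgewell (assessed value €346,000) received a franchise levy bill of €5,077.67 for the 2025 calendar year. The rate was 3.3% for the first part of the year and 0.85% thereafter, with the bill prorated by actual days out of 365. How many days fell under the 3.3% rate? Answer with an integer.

92 days

Let d = days at the first rate; then 365 − d days at the second rate.
€346,000 × [3.3%·d + 0.85%·(365−d)] / 365 = €5,077.67
Solving gives d = 92, so the new rate took effect on 3 Apr 2025.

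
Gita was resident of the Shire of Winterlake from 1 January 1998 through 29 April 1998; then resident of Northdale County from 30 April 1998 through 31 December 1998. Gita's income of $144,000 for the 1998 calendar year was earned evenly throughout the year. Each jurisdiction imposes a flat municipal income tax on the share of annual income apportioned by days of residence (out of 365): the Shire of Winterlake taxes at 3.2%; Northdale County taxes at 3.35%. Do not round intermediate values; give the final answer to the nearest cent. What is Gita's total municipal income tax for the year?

$4,753.58

The Shire of Winterlake, 1 January – 29 April 1998: 119 days → $144,000 × 3.2% × 119/365 = $1,502.3342
Northdale County, 30 April – 31 December 1998: 246 days → $144,000 × 3.35% × 246/365 = $3,251.2438
Total = $4,753.5781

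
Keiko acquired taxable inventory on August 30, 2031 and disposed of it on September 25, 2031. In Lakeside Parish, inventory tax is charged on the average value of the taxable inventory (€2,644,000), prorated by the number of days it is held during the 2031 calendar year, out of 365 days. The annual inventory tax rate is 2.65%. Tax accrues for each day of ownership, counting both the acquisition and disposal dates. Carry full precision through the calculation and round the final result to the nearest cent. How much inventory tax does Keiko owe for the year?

Days held (August 30 – September 25, 2031): 27 out of 365
Tax = €2,644,000 × 2.65% × 27/365 = €5,182.9644

€5,182.96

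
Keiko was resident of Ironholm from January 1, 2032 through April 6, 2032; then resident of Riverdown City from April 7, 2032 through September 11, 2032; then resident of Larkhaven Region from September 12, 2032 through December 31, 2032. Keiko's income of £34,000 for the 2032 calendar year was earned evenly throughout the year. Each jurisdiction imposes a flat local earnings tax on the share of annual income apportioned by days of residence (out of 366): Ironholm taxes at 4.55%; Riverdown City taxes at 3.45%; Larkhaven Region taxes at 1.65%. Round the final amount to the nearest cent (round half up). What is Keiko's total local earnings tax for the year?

£1,086.51

Ironholm, January 1 – April 6, 2032: 97 days → £34,000 × 4.55% × 97/366 = £409.9973
Riverdown City, April 7 – September 11, 2032: 158 days → £34,000 × 3.45% × 158/366 = £506.3770
Larkhaven Region, September 12 – December 31, 2032: 111 days → £34,000 × 1.65% × 111/366 = £170.1393
Total = £1,086.5137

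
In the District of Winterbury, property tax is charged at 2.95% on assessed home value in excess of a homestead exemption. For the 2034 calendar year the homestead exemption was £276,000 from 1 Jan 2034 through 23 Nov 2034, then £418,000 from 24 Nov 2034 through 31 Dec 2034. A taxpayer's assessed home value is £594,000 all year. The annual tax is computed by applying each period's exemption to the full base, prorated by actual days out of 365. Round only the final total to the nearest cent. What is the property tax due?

£8,944.88

1 Jan – 23 Nov 2034: 327 days, exemption £276,000 → (£594,000 − £276,000) × 2.95% × 327/365 = £8,404.3479
24 Nov – 31 Dec 2034: 38 days, exemption £418,000 → (£594,000 − £418,000) × 2.95% × 38/365 = £540.5370
Total = £8,944.8849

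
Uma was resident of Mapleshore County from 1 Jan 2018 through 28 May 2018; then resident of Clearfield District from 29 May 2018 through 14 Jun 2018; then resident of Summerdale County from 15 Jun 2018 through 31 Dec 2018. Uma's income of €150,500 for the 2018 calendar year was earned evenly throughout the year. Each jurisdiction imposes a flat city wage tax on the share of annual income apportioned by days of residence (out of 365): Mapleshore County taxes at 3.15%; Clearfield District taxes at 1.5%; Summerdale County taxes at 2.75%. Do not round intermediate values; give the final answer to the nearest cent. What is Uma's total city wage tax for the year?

€4,295.23

Mapleshore County, 1 Jan – 28 May 2018: 148 days → €150,500 × 3.15% × 148/365 = €1,922.2767
Clearfield District, 29 May – 14 Jun 2018: 17 days → €150,500 × 1.5% × 17/365 = €105.1438
Summerdale County, 15 Jun – 31 Dec 2018: 200 days → €150,500 × 2.75% × 200/365 = €2,267.8082
Total = €4,295.2288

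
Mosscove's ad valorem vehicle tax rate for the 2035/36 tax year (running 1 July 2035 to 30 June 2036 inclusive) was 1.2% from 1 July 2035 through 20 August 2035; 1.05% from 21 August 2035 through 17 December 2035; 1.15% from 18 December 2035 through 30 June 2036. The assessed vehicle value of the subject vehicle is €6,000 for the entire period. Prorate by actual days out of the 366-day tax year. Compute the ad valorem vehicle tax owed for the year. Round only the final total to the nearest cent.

1 July – 20 August 2035: 51 days at 1.2% → €6,000 × 1.2% × 51/366 = €10.0328
21 August – 17 December 2035: 119 days at 1.05% → €6,000 × 1.05% × 119/366 = €20.4836
18 December 2035 – 30 June 2036: 196 days at 1.15% → €6,000 × 1.15% × 196/366 = €36.9508
Total = €67.4672

€67.47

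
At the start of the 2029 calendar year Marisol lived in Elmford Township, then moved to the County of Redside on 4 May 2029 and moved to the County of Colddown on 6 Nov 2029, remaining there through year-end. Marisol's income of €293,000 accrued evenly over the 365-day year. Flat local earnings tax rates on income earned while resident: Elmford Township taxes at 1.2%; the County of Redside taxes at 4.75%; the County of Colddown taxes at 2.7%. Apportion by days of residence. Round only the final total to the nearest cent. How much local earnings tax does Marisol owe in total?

€9,490.79

Elmford Township, 1 Jan – 3 May 2029: 123 days → €293,000 × 1.2% × 123/365 = €1,184.8438
The County of Redside, 4 May – 5 Nov 2029: 186 days → €293,000 × 4.75% × 186/365 = €7,092.2055
The County of Colddown, 6 Nov – 31 Dec 2029: 56 days → €293,000 × 2.7% × 56/365 = €1,213.7425
Total = €9,490.7918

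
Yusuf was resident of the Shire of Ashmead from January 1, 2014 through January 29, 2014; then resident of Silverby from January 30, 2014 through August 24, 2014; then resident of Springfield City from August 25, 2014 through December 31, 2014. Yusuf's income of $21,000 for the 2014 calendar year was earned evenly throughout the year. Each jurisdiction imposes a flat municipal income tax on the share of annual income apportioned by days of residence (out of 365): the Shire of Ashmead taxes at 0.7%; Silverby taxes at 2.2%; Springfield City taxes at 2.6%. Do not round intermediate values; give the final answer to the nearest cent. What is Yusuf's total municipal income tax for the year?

The Shire of Ashmead, January 1 – January 29, 2014: 29 days → $21,000 × 0.7% × 29/365 = $11.6795
Silverby, January 30 – August 24, 2014: 207 days → $21,000 × 2.2% × 207/365 = $262.0110
Springfield City, August 25 – December 31, 2014: 129 days → $21,000 × 2.6% × 129/365 = $192.9699
Total = $466.6603

$466.66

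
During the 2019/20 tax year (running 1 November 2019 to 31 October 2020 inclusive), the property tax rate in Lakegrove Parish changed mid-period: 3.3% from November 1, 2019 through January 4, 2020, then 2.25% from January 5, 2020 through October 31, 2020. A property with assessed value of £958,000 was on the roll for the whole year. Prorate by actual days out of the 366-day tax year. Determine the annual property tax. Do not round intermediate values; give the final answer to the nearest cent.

£23,341.43

November 1, 2019 – January 4, 2020: 65 days at 3.3% → £958,000 × 3.3% × 65/366 = £5,614.5082
January 5 – October 31, 2020: 301 days at 2.25% → £958,000 × 2.25% × 301/366 = £17,726.9262
Total = £23,341.4344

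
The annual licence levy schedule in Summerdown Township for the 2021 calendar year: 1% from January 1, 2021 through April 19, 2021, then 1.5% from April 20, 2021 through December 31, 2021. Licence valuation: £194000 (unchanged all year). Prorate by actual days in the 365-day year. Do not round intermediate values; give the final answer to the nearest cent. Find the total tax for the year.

£2620.33

January 1 – April 19, 2021: 109 days at 1% → £194000 × 1% × 109/365 = £579.3425
April 20 – December 31, 2021: 256 days at 1.5% → £194000 × 1.5% × 256/365 = £2040.9863
Total = £2620.3288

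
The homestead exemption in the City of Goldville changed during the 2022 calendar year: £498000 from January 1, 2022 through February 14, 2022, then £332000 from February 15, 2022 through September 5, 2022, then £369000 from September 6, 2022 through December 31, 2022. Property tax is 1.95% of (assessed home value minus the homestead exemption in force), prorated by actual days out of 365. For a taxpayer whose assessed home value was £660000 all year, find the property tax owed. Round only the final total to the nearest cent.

January 1 – February 14, 2022: 45 days, exemption £498000 → (£660000 − £498000) × 1.95% × 45/365 = £389.4658
February 15 – September 5, 2022: 203 days, exemption £332000 → (£660000 − £332000) × 1.95% × 203/365 = £3557.2274
September 6 – December 31, 2022: 117 days, exemption £369000 → (£660000 − £369000) × 1.95% × 117/365 = £1818.9493
Total = £5765.6425

£5765.64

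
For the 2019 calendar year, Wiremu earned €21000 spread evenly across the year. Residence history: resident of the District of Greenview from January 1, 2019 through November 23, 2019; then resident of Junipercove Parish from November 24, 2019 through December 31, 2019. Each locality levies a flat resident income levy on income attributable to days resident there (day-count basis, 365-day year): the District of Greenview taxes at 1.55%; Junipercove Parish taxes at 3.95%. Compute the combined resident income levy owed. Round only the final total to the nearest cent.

The District of Greenview, January 1 – November 23, 2019: 327 days → €21000 × 1.55% × 327/365 = €291.6123
Junipercove Parish, November 24 – December 31, 2019: 38 days → €21000 × 3.95% × 38/365 = €86.3589
Total = €377.9712

€377.97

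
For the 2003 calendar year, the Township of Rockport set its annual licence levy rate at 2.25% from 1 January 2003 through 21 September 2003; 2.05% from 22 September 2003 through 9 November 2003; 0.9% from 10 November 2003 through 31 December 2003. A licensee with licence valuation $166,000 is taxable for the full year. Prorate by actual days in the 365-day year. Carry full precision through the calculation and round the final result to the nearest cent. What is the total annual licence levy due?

1 January – 21 September 2003: 264 days at 2.25% → $166,000 × 2.25% × 264/365 = $2,701.4795
22 September – 9 November 2003: 49 days at 2.05% → $166,000 × 2.05% × 49/365 = $456.8411
10 November – 31 December 2003: 52 days at 0.9% → $166,000 × 0.9% × 52/365 = $212.8438
Total = $3,371.1644

$3,371.16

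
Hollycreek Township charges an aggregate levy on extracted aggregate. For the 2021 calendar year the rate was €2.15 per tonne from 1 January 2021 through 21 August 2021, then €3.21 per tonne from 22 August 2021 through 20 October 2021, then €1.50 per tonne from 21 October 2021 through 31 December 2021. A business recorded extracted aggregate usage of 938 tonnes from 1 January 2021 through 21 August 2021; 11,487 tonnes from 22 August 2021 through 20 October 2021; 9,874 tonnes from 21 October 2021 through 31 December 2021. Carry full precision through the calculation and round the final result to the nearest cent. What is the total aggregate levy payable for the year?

1 January – 21 August 2021: 938 tonnes at €2.15/tonne → €2,016.70
22 August – 20 October 2021: 11,487 tonnes at €3.21/tonne → €36,873.27
21 October – 31 December 2021: 9,874 tonnes at €1.50/tonne → €14,811.00

€53,700.97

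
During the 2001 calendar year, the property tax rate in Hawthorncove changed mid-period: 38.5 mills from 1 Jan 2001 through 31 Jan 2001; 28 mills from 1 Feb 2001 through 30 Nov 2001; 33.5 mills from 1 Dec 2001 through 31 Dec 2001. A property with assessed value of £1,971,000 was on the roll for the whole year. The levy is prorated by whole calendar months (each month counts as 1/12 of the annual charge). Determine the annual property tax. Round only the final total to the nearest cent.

1 Jan – 31 Jan 2001: 1 month at 38.5 mills → £1,971,000 × 3.85% × 1/12 = £6,323.6250
1 Feb – 30 Nov 2001: 10 months at 28 mills → £1,971,000 × 2.8% × 10/12 = £45,990.0000
1 Dec – 31 Dec 2001: 1 month at 33.5 mills → £1,971,000 × 3.35% × 1/12 = £5,502.3750
Total = £57,816.0000

£57,816.00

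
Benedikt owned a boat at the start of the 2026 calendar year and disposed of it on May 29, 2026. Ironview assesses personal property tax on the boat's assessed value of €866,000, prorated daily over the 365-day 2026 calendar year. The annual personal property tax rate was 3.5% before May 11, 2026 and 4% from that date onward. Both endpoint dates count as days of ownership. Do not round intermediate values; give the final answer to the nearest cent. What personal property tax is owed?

€12,598.52

January 1 – May 10, 2026: 130 days at 3.5% → €866,000 × 3.5% × 130/365 = €10,795.3425
May 11 – May 29, 2026: 19 days at 4% → €866,000 × 4% × 19/365 = €1,803.1781
Total = €12,598.5205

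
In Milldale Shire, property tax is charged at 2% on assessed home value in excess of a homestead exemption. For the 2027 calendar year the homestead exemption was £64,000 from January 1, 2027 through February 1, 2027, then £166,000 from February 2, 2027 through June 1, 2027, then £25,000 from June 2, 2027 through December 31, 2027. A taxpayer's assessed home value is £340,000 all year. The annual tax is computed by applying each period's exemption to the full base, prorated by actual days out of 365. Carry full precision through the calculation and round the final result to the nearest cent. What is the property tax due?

£5,304.49

January 1 – February 1, 2027: 32 days, exemption £64,000 → (£340,000 − £64,000) × 2% × 32/365 = £483.9452
February 2 – June 1, 2027: 120 days, exemption £166,000 → (£340,000 − £166,000) × 2% × 120/365 = £1,144.1096
June 2 – December 31, 2027: 213 days, exemption £25,000 → (£340,000 − £25,000) × 2% × 213/365 = £3,676.4384
Total = £5,304.4932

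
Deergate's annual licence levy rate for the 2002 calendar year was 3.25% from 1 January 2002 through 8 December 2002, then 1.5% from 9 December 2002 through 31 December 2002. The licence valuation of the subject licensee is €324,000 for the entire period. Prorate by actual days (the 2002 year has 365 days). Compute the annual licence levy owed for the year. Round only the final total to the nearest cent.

€10,172.71

1 January – 8 December 2002: 342 days at 3.25% → €324,000 × 3.25% × 342/365 = €9,866.4658
9 December – 31 December 2002: 23 days at 1.5% → €324,000 × 1.5% × 23/365 = €306.2466
Total = €10,172.7123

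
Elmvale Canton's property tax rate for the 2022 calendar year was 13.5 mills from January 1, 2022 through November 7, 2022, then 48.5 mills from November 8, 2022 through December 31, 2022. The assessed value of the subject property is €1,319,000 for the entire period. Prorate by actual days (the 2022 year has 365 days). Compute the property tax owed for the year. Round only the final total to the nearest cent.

€24,636.39

January 1 – November 7, 2022: 311 days at 13.5 mills → €1,319,000 × 1.35% × 311/365 = €15,172.1137
November 8 – December 31, 2022: 54 days at 48.5 mills → €1,319,000 × 4.85% × 54/365 = €9,464.2767
Total = €24,636.3904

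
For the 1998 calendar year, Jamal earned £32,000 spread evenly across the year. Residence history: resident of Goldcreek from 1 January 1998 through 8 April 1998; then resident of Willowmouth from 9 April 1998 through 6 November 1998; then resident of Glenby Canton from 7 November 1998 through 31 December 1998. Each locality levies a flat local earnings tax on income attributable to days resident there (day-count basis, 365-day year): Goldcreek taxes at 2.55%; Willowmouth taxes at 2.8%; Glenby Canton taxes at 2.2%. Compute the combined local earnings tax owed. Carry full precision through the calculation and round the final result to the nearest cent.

Goldcreek, 1 January – 8 April 1998: 98 days → £32,000 × 2.55% × 98/365 = £219.0904
Willowmouth, 9 April – 6 November 1998: 212 days → £32,000 × 2.8% × 212/365 = £520.4164
Glenby Canton, 7 November – 31 December 1998: 55 days → £32,000 × 2.2% × 55/365 = £106.0822
Total = £845.5890

£845.59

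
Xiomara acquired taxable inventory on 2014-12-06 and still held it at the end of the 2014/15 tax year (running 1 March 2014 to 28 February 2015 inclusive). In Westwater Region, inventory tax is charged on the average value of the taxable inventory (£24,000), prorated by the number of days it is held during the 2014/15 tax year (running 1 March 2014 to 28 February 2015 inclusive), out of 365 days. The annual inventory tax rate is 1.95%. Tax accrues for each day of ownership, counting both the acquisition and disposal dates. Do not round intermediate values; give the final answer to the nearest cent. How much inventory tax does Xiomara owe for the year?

Days held (2014-12-06 to 2015-02-28): 85 out of 365
Tax = £24,000 × 1.95% × 85/365 = £108.9863

£108.99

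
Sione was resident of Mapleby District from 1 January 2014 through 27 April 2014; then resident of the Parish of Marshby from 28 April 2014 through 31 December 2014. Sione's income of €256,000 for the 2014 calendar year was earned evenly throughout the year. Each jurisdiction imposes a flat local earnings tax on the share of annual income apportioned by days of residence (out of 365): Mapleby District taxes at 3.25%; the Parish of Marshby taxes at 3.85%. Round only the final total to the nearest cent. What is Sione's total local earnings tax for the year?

€9,363.64

Mapleby District, 1 January – 27 April 2014: 117 days → €256,000 × 3.25% × 117/365 = €2,666.9589
The Parish of Marshby, 28 April – 31 December 2014: 248 days → €256,000 × 3.85% × 248/365 = €6,696.6795
Total = €9,363.6384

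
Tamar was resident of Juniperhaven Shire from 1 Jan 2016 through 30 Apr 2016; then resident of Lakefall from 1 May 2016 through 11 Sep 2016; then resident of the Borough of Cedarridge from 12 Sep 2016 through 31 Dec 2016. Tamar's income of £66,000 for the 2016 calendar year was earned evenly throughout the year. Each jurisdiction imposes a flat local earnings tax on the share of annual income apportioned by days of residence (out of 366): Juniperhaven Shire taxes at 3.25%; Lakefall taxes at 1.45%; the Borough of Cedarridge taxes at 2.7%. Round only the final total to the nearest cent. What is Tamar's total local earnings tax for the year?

Juniperhaven Shire, 1 Jan – 30 Apr 2016: 121 days → £66,000 × 3.25% × 121/366 = £709.1393
Lakefall, 1 May – 11 Sep 2016: 134 days → £66,000 × 1.45% × 134/366 = £350.3770
The Borough of Cedarridge, 12 Sep – 31 Dec 2016: 111 days → £66,000 × 2.7% × 111/366 = £540.4426
Total = £1,599.9590

£1,599.96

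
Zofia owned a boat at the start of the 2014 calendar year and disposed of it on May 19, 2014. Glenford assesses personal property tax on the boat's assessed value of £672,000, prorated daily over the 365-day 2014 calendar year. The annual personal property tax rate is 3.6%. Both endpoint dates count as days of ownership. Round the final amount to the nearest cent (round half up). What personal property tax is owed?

£9,212.84

Days held (January 1 – May 19, 2014): 139 out of 365
Tax = £672,000 × 3.6% × 139/365 = £9,212.8438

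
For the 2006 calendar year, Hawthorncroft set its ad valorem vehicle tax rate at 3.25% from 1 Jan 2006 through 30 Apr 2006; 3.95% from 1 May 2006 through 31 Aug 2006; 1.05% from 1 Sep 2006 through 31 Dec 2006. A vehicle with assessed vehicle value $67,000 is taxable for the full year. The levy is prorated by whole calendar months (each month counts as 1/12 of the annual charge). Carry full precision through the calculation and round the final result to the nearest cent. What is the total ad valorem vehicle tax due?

1 Jan – 30 Apr 2006: 4 months at 3.25% → $67,000 × 3.25% × 4/12 = $725.8333
1 May – 31 Aug 2006: 4 months at 3.95% → $67,000 × 3.95% × 4/12 = $882.1667
1 Sep – 31 Dec 2006: 4 months at 1.05% → $67,000 × 1.05% × 4/12 = $234.5000
Total = $1,842.5000

$1,842.50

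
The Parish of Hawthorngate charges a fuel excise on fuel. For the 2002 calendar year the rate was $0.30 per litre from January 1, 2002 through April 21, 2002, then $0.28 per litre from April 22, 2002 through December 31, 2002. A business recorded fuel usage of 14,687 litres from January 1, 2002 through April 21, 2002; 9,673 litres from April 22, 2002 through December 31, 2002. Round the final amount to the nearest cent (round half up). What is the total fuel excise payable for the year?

$7,114.54

January 1 – April 21, 2002: 14,687 litres at $0.30/litre → $4,406.10
April 22 – December 31, 2002: 9,673 litres at $0.28/litre → $2,708.44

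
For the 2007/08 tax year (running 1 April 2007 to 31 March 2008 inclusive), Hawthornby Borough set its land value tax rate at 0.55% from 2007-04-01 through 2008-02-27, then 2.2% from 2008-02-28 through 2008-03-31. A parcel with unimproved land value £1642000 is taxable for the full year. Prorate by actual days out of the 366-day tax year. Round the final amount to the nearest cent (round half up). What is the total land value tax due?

2007-04-01 to 2008-02-27: 333 days at 0.55% → £1642000 × 0.55% × 333/366 = £8216.7295
2008-02-28 to 2008-03-31: 33 days at 2.2% → £1642000 × 2.2% × 33/366 = £3257.0820
Total = £11473.8115

£11473.81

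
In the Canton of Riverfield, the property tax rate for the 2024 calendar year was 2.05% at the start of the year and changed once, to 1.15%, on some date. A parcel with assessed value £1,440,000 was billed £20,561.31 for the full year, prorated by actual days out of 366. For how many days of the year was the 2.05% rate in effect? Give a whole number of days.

113 days

Let d = days at the first rate; then 366 − d days at the second rate.
£1,440,000 × [2.05%·d + 1.15%·(366−d)] / 366 = £20,561.31
Solving gives d = 113, so the new rate took effect on 23 Apr 2024.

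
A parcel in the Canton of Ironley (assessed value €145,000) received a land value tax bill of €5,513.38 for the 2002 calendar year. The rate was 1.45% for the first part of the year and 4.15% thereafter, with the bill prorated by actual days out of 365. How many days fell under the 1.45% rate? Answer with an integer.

Let d = days at the first rate; then 365 − d days at the second rate.
€145,000 × [1.45%·d + 4.15%·(365−d)] / 365 = €5,513.38
Solving gives d = 47, so the new rate took effect on 17 Feb 2002.

47 days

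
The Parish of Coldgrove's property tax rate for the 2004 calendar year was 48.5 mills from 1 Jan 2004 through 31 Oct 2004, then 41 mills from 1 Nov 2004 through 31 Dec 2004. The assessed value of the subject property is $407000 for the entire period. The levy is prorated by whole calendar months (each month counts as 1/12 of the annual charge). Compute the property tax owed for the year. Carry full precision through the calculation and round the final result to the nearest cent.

1 Jan – 31 Oct 2004: 10 months at 48.5 mills → $407000 × 4.85% × 10/12 = $16449.5833
1 Nov – 31 Dec 2004: 2 months at 41 mills → $407000 × 4.1% × 2/12 = $2781.1667
Total = $19230.7500

$19230.75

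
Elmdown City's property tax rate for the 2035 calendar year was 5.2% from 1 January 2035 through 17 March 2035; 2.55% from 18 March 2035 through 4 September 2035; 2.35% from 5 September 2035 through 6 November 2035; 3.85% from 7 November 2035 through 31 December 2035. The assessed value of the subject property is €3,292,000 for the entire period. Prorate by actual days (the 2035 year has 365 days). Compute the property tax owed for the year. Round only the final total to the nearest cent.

€107,422.92

1 January – 17 March 2035: 76 days at 5.2% → €3,292,000 × 5.2% × 76/365 = €35,643.7918
18 March – 4 September 2035: 171 days at 2.55% → €3,292,000 × 2.55% × 171/365 = €39,328.1260
5 September – 6 November 2035: 63 days at 2.35% → €3,292,000 × 2.35% × 63/365 = €13,352.8932
7 November – 31 December 2035: 55 days at 3.85% → €3,292,000 × 3.85% × 55/365 = €19,098.1096
Total = €107,422.9205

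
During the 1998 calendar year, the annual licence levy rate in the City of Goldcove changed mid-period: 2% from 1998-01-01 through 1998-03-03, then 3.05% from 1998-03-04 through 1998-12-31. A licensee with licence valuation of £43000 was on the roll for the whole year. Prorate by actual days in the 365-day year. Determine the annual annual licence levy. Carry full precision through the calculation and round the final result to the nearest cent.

£1234.81

1998-01-01 to 1998-03-03: 62 days at 2% → £43000 × 2% × 62/365 = £146.0822
1998-03-04 to 1998-12-31: 303 days at 3.05% → £43000 × 3.05% × 303/365 = £1088.7247
Total = £1234.8068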